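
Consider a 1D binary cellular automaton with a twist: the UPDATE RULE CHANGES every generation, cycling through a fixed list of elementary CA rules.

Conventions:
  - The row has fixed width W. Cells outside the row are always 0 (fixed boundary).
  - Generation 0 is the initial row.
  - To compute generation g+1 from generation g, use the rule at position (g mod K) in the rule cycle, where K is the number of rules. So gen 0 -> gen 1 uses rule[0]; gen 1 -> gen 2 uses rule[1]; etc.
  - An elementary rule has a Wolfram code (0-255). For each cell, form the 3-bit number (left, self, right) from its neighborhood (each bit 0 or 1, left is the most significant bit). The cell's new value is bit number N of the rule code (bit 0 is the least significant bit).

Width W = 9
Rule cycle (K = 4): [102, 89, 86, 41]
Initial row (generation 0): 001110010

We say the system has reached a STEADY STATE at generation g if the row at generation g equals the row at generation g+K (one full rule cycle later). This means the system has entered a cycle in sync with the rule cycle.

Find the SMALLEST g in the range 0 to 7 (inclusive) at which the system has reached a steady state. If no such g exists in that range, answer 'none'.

Answer: none

Derivation:
Gen 0: 001110010
Gen 1 (rule 102): 010010110
Gen 2 (rule 89): 001000111
Gen 3 (rule 86): 011101001
Gen 4 (rule 41): 010010000
Gen 5 (rule 102): 110110000
Gen 6 (rule 89): 110111111
Gen 7 (rule 86): 010000001
Gen 8 (rule 41): 000111100
Gen 9 (rule 102): 001000100
Gen 10 (rule 89): 100110011
Gen 11 (rule 86): 111011101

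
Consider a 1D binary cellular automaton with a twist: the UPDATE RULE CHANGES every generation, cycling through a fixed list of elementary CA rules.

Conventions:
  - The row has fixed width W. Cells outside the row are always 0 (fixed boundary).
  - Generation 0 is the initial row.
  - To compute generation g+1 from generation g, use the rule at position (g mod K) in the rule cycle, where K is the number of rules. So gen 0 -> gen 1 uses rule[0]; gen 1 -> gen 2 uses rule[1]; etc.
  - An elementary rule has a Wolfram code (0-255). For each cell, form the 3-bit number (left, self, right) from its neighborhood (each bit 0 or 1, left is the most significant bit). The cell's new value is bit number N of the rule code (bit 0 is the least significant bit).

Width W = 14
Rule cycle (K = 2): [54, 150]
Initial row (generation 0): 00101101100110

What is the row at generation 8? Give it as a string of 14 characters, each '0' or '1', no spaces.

Answer: 00101001100100

Derivation:
Gen 0: 00101101100110
Gen 1 (rule 54): 01110010011001
Gen 2 (rule 150): 10101111100111
Gen 3 (rule 54): 11110000011000
Gen 4 (rule 150): 01101000100100
Gen 5 (rule 54): 10011101111110
Gen 6 (rule 150): 11101000111101
Gen 7 (rule 54): 00011101000011
Gen 8 (rule 150): 00101001100100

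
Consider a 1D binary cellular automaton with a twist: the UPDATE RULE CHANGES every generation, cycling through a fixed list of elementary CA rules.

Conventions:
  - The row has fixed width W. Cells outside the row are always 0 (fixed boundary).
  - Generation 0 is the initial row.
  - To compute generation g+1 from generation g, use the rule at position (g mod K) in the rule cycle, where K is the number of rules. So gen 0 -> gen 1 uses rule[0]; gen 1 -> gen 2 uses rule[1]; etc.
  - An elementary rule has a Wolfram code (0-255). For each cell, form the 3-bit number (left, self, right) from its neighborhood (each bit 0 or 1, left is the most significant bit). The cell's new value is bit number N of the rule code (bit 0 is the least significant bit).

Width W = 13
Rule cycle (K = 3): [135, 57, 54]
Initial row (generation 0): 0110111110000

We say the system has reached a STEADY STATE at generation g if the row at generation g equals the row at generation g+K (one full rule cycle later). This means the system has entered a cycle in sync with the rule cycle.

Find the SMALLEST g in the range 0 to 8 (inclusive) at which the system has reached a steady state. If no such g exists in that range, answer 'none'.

Gen 0: 0110111110000
Gen 1 (rule 135): 1000011100111
Gen 2 (rule 57): 0111010010100
Gen 3 (rule 54): 1000111111110
Gen 4 (rule 135): 1011011111100
Gen 5 (rule 57): 0110110000011
Gen 6 (rule 54): 1001001000100
Gen 7 (rule 135): 1011011011101
Gen 8 (rule 57): 0110110110010
Gen 9 (rule 54): 1001001001111
Gen 10 (rule 135): 1011011010110
Gen 11 (rule 57): 0110110101101

Answer: none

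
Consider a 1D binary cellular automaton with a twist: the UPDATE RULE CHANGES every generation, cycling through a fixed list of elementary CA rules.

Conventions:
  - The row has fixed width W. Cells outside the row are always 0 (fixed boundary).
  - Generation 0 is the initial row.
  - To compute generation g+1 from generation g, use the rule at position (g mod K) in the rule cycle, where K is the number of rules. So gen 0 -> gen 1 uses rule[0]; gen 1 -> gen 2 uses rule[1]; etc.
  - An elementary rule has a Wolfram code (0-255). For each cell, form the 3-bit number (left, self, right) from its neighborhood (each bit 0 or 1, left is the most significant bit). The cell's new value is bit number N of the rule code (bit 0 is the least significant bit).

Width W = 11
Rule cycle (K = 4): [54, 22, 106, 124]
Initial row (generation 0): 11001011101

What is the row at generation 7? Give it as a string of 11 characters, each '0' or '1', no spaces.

Gen 0: 11001011101
Gen 1 (rule 54): 00111100011
Gen 2 (rule 22): 01000010100
Gen 3 (rule 106): 10000101000
Gen 4 (rule 124): 11000111100
Gen 5 (rule 54): 00101000010
Gen 6 (rule 22): 01101100111
Gen 7 (rule 106): 11111101101

Answer: 11111101101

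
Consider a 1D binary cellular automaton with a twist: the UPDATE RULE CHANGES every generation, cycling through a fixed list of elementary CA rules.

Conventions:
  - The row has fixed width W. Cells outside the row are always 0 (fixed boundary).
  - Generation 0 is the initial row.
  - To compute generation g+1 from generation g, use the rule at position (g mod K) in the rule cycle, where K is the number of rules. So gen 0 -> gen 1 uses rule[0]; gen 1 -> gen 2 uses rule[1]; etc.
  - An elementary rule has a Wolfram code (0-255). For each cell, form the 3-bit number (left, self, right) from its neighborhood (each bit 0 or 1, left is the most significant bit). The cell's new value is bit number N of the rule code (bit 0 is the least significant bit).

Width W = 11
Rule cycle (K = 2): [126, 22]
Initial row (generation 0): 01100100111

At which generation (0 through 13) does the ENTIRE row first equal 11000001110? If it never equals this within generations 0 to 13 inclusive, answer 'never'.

Gen 0: 01100100111
Gen 1 (rule 126): 11111111101
Gen 2 (rule 22): 00000000001
Gen 3 (rule 126): 00000000011
Gen 4 (rule 22): 00000000100
Gen 5 (rule 126): 00000001110
Gen 6 (rule 22): 00000010001
Gen 7 (rule 126): 00000111011
Gen 8 (rule 22): 00001000000
Gen 9 (rule 126): 00011100000
Gen 10 (rule 22): 00100010000
Gen 11 (rule 126): 01110111000
Gen 12 (rule 22): 10000000100
Gen 13 (rule 126): 11000001110

Answer: 13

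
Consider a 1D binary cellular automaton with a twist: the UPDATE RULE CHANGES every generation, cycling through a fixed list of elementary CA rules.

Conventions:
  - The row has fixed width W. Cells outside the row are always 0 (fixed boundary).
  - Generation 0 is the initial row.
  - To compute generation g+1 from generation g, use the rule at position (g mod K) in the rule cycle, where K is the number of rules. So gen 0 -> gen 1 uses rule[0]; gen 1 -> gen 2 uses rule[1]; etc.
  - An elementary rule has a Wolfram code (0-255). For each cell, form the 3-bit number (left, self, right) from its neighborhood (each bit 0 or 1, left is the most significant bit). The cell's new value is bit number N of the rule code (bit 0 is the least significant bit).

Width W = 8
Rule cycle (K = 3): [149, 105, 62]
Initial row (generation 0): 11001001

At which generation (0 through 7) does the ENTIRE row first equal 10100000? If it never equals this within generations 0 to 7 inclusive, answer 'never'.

Answer: never

Derivation:
Gen 0: 11001001
Gen 1 (rule 149): 00101101
Gen 2 (rule 105): 10011110
Gen 3 (rule 62): 11110001
Gen 4 (rule 149): 01101101
Gen 5 (rule 105): 01111110
Gen 6 (rule 62): 11000001
Gen 7 (rule 149): 00111101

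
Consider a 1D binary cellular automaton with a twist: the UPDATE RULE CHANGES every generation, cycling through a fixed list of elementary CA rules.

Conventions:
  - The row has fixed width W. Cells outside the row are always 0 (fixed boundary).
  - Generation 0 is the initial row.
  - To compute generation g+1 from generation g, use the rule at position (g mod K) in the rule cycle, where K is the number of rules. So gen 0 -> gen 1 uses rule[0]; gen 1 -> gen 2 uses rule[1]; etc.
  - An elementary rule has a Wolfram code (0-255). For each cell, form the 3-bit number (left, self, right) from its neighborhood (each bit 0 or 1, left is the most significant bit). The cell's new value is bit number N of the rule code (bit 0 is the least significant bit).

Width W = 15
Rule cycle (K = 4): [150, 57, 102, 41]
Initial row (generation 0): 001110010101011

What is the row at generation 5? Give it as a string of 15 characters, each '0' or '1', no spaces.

Gen 0: 001110010101011
Gen 1 (rule 150): 010101110101000
Gen 2 (rule 57): 001011001010111
Gen 3 (rule 102): 011101011111001
Gen 4 (rule 41): 010010110000000
Gen 5 (rule 150): 111110001000000

Answer: 111110001000000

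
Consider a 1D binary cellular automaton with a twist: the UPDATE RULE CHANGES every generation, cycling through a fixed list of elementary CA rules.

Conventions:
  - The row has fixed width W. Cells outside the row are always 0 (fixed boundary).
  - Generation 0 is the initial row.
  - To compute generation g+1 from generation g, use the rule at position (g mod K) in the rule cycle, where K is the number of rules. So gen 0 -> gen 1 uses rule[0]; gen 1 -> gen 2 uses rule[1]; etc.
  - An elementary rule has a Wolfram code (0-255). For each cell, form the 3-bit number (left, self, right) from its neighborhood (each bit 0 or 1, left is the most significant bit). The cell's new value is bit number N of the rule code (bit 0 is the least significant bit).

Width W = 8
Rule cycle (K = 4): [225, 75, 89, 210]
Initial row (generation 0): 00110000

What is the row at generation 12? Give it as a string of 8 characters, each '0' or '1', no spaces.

Gen 0: 00110000
Gen 1 (rule 225): 10010111
Gen 2 (rule 75): 00100101
Gen 3 (rule 89): 10010000
Gen 4 (rule 210): 01101000
Gen 5 (rule 225): 00110011
Gen 6 (rule 75): 11110111
Gen 7 (rule 89): 10010101
Gen 8 (rule 210): 01100000
Gen 9 (rule 225): 00101111
Gen 10 (rule 75): 11001001
Gen 11 (rule 89): 11100100
Gen 12 (rule 210): 01111010

Answer: 01111010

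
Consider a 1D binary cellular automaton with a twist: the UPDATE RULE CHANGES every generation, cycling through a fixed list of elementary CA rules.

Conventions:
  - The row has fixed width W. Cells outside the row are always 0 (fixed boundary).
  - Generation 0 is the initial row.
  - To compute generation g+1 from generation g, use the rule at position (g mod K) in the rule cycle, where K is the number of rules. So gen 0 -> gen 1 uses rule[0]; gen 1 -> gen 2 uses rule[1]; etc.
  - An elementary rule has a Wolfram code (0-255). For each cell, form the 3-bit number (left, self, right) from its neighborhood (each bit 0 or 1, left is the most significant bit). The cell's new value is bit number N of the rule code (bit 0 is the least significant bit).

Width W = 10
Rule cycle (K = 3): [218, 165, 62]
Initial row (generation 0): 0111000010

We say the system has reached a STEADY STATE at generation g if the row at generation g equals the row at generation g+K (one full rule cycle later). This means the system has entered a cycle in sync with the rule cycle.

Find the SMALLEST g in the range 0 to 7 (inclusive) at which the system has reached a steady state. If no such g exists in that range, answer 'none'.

Answer: none

Derivation:
Gen 0: 0111000010
Gen 1 (rule 218): 1111100101
Gen 2 (rule 165): 0111000111
Gen 3 (rule 62): 1100101100
Gen 4 (rule 218): 1111001110
Gen 5 (rule 165): 0110000100
Gen 6 (rule 62): 1101001110
Gen 7 (rule 218): 1100111111
Gen 8 (rule 165): 0000011110
Gen 9 (rule 62): 0000110001
Gen 10 (rule 218): 0001111010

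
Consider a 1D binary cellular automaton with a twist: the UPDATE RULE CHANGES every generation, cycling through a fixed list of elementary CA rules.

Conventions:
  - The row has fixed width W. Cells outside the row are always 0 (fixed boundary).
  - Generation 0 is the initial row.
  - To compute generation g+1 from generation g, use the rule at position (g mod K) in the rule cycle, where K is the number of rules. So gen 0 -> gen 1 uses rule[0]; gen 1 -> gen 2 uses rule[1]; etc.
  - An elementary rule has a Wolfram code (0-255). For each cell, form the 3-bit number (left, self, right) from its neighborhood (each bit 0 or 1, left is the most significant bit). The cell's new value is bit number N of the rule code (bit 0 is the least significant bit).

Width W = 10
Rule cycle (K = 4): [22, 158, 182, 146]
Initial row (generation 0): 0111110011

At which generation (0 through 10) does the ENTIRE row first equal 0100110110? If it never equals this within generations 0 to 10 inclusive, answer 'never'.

Answer: 8

Derivation:
Gen 0: 0111110011
Gen 1 (rule 22): 1000001100
Gen 2 (rule 158): 1100011010
Gen 3 (rule 182): 0010100111
Gen 4 (rule 146): 0100011010
Gen 5 (rule 22): 1110100011
Gen 6 (rule 158): 1100110110
Gen 7 (rule 182): 0011001001
Gen 8 (rule 146): 0100110110
Gen 9 (rule 22): 1111000001
Gen 10 (rule 158): 1110100011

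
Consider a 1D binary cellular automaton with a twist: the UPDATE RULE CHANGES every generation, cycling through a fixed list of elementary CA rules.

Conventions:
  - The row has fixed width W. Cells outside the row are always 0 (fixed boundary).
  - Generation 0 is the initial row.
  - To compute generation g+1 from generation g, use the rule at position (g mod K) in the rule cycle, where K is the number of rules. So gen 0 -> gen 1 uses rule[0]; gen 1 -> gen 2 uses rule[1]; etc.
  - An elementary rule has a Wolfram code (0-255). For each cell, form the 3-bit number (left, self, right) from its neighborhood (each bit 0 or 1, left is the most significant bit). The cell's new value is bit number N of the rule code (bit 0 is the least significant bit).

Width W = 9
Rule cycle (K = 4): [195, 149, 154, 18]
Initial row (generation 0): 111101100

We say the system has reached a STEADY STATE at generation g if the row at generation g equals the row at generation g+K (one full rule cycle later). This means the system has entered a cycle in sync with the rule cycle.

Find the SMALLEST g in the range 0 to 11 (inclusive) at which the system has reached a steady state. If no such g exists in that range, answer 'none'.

Gen 0: 111101100
Gen 1 (rule 195): 011100101
Gen 2 (rule 149): 001010101
Gen 3 (rule 154): 010000000
Gen 4 (rule 18): 101000000
Gen 5 (rule 195): 000011111
Gen 6 (rule 149): 111001110
Gen 7 (rule 154): 110111101
Gen 8 (rule 18): 000000000
Gen 9 (rule 195): 111111111
Gen 10 (rule 149): 011111110
Gen 11 (rule 154): 111111101
Gen 12 (rule 18): 000000000
Gen 13 (rule 195): 111111111
Gen 14 (rule 149): 011111110
Gen 15 (rule 154): 111111101

Answer: 8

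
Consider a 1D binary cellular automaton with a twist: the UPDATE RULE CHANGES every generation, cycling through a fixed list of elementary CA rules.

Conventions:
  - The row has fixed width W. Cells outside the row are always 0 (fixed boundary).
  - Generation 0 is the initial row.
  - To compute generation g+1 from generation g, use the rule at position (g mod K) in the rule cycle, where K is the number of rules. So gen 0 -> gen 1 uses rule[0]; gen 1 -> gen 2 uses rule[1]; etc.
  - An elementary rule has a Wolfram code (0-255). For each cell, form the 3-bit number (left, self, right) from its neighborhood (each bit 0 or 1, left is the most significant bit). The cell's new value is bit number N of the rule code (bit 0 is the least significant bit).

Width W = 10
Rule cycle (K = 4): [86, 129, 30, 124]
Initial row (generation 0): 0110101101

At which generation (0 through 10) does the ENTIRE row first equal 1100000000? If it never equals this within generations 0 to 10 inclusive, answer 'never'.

Gen 0: 0110101101
Gen 1 (rule 86): 1010100101
Gen 2 (rule 129): 0000000000
Gen 3 (rule 30): 0000000000
Gen 4 (rule 124): 0000000000
Gen 5 (rule 86): 0000000000
Gen 6 (rule 129): 1111111111
Gen 7 (rule 30): 1000000000
Gen 8 (rule 124): 1100000000
Gen 9 (rule 86): 0110000000
Gen 10 (rule 129): 0000111111

Answer: 8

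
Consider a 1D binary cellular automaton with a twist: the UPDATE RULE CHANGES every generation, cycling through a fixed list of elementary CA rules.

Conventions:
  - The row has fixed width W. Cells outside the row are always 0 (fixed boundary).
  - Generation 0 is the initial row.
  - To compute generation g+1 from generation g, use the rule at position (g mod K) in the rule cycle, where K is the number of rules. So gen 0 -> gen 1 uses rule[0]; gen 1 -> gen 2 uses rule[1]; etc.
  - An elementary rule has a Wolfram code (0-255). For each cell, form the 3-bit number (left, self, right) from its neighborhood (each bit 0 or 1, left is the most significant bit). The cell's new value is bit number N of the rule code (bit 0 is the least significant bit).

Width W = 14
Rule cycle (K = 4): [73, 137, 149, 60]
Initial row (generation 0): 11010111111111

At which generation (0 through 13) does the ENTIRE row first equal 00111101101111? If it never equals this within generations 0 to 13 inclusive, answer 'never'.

Answer: never

Derivation:
Gen 0: 11010111111111
Gen 1 (rule 73): 11000100000001
Gen 2 (rule 137): 10010001111100
Gen 3 (rule 149): 11011100111011
Gen 4 (rule 60): 10110010100110
Gen 5 (rule 73): 00110000000110
Gen 6 (rule 137): 10100111110100
Gen 7 (rule 149): 10110011100111
Gen 8 (rule 60): 11101010010100
Gen 9 (rule 73): 10100000000001
Gen 10 (rule 137): 00001111111100
Gen 11 (rule 149): 11100111111011
Gen 12 (rule 60): 10010100000110
Gen 13 (rule 73): 00000001110110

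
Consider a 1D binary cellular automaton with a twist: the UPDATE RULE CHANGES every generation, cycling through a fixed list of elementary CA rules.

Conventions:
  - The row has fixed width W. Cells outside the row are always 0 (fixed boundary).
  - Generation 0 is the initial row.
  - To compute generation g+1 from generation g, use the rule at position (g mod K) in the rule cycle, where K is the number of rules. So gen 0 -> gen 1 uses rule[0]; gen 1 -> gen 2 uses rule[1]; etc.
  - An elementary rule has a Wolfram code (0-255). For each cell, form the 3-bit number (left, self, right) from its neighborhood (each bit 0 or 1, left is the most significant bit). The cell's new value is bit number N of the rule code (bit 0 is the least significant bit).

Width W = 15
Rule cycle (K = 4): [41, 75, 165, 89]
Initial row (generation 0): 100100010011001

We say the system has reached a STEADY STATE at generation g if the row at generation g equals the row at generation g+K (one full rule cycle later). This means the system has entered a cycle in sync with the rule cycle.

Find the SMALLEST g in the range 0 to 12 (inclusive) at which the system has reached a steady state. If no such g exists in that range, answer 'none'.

Gen 0: 100100010011001
Gen 1 (rule 41): 000001000010000
Gen 2 (rule 75): 111110011100111
Gen 3 (rule 165): 011100001000010
Gen 4 (rule 89): 010111100111001
Gen 5 (rule 41): 001100000100000
Gen 6 (rule 75): 111101111001111
Gen 7 (rule 165): 011010110000110
Gen 8 (rule 89): 011000111110111
Gen 9 (rule 41): 010010100001100
Gen 10 (rule 75): 100100001111101
Gen 11 (rule 165): 100101100111011
Gen 12 (rule 89): 010001110101011
Gen 13 (rule 41): 000101001010110
Gen 14 (rule 75): 111000010000110
Gen 15 (rule 165): 010011010110000
Gen 16 (rule 89): 001011000111111

Answer: none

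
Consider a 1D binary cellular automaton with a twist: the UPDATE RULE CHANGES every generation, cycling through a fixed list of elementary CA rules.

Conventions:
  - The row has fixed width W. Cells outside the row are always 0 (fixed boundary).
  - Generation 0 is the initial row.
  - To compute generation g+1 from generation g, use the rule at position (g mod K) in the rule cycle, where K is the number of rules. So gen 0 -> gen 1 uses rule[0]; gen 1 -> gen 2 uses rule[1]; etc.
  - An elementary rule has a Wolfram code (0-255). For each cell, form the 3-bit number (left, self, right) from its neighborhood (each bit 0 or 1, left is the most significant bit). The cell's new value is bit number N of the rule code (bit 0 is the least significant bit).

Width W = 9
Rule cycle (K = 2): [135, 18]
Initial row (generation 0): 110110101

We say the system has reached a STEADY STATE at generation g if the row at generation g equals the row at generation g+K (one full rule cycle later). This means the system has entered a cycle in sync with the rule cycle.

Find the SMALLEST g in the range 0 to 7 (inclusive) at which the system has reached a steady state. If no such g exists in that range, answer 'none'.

Answer: 4

Derivation:
Gen 0: 110110101
Gen 1 (rule 135): 000000101
Gen 2 (rule 18): 000001000
Gen 3 (rule 135): 111111011
Gen 4 (rule 18): 000000000
Gen 5 (rule 135): 111111111
Gen 6 (rule 18): 000000000
Gen 7 (rule 135): 111111111
Gen 8 (rule 18): 000000000
Gen 9 (rule 135): 111111111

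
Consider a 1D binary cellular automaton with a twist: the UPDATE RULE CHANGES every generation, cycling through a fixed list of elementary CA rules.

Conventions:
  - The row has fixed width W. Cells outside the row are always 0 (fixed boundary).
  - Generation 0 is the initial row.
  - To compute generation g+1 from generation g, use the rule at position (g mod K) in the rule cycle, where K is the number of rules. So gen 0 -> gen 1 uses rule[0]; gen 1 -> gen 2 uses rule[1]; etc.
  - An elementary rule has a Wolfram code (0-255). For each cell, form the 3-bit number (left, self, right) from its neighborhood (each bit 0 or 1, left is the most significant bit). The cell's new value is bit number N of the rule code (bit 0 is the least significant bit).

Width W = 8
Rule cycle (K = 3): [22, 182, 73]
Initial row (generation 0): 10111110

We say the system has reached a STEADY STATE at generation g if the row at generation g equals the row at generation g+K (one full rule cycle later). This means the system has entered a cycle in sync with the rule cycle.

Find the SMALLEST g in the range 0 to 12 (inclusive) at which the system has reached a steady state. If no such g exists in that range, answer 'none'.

Answer: 4

Derivation:
Gen 0: 10111110
Gen 1 (rule 22): 10000001
Gen 2 (rule 182): 11000011
Gen 3 (rule 73): 11011011
Gen 4 (rule 22): 00000000
Gen 5 (rule 182): 00000000
Gen 6 (rule 73): 11111111
Gen 7 (rule 22): 00000000
Gen 8 (rule 182): 00000000
Gen 9 (rule 73): 11111111
Gen 10 (rule 22): 00000000
Gen 11 (rule 182): 00000000
Gen 12 (rule 73): 11111111
Gen 13 (rule 22): 00000000
Gen 14 (rule 182): 00000000
Gen 15 (rule 73): 11111111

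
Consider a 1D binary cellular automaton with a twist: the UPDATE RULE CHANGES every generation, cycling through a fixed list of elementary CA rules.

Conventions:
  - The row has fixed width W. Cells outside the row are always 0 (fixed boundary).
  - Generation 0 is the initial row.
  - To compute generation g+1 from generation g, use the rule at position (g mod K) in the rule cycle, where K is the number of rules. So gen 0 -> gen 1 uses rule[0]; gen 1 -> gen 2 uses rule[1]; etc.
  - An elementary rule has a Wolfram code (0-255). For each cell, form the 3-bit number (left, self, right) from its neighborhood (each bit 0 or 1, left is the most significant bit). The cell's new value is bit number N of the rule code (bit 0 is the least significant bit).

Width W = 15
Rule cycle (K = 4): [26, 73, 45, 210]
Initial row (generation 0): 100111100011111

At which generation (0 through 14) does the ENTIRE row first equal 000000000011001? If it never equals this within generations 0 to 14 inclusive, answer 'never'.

Answer: 9

Derivation:
Gen 0: 100111100011111
Gen 1 (rule 26): 011100010110000
Gen 2 (rule 73): 010101000110111
Gen 3 (rule 45): 011111010101100
Gen 4 (rule 210): 101111000000110
Gen 5 (rule 26): 001000100001101
Gen 6 (rule 73): 100010001101100
Gen 7 (rule 45): 101010101011001
Gen 8 (rule 210): 000000000001110
Gen 9 (rule 26): 000000000011001
Gen 10 (rule 73): 111111111011000
Gen 11 (rule 45): 100000000110011
Gen 12 (rule 210): 010000001011101
Gen 13 (rule 26): 101000010010000
Gen 14 (rule 73): 000011000000111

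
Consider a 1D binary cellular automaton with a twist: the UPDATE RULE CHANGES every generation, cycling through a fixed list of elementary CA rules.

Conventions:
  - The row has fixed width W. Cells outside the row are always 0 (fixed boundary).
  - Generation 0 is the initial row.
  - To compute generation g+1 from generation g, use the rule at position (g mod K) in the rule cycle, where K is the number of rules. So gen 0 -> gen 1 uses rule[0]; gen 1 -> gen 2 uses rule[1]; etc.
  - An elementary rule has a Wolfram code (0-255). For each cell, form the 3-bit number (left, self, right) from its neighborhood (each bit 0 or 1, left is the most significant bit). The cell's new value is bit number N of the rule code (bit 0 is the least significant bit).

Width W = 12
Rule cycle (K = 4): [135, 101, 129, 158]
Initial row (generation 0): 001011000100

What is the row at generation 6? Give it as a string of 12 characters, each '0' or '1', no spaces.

Gen 0: 001011000100
Gen 1 (rule 135): 111000011101
Gen 2 (rule 101): 001011000111
Gen 3 (rule 129): 100000010010
Gen 4 (rule 158): 110000111111
Gen 5 (rule 135): 000111011110
Gen 6 (rule 101): 110001100010

Answer: 110001100010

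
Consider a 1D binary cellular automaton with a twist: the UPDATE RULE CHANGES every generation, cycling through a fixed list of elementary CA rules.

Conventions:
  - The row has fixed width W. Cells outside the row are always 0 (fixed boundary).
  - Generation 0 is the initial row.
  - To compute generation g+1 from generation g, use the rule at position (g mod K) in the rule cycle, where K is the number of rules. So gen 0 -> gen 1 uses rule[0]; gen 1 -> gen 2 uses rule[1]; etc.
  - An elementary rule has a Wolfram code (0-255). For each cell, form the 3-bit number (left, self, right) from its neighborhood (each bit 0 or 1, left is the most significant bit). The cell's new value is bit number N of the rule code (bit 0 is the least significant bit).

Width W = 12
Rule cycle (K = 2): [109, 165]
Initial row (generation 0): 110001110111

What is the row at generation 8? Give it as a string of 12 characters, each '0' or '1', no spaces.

Answer: 011011110010

Derivation:
Gen 0: 110001110111
Gen 1 (rule 109): 110101011101
Gen 2 (rule 165): 001111101011
Gen 3 (rule 109): 101000111111
Gen 4 (rule 165): 111010011110
Gen 5 (rule 109): 101110010010
Gen 6 (rule 165): 110100010010
Gen 7 (rule 109): 111101010010
Gen 8 (rule 165): 011011110010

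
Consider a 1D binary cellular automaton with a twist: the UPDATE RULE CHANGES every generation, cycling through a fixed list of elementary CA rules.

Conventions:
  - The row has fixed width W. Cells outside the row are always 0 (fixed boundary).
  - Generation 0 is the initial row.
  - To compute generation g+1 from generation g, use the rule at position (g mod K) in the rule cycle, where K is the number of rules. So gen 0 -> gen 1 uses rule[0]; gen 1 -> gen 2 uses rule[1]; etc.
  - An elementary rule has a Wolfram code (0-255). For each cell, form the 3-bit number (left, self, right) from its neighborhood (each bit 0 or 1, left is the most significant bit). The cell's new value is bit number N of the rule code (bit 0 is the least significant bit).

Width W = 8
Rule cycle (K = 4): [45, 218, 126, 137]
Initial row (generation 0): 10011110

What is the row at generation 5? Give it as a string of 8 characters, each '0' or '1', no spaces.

Gen 0: 10011110
Gen 1 (rule 45): 10010000
Gen 2 (rule 218): 01101000
Gen 3 (rule 126): 11111100
Gen 4 (rule 137): 11111001
Gen 5 (rule 45): 10000001

Answer: 10000001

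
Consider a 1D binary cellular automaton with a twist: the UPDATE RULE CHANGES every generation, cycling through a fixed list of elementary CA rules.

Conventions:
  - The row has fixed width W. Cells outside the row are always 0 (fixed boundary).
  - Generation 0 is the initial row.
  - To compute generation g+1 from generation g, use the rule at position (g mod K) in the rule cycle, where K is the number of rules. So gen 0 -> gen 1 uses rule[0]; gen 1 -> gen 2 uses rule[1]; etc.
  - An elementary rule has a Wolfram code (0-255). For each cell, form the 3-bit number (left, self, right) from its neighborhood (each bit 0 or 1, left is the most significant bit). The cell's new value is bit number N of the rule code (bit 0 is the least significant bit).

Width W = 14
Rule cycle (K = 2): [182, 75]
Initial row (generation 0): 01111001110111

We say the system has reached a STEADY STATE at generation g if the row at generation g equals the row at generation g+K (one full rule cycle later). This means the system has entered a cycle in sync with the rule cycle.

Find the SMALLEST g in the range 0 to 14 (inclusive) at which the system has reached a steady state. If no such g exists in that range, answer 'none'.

Answer: none

Derivation:
Gen 0: 01111001110111
Gen 1 (rule 182): 10110110101010
Gen 2 (rule 75): 00110110000000
Gen 3 (rule 182): 01001001000000
Gen 4 (rule 75): 10010010011111
Gen 5 (rule 182): 11111111101110
Gen 6 (rule 75): 10000000101010
Gen 7 (rule 182): 11000001111111
Gen 8 (rule 75): 11011111000001
Gen 9 (rule 182): 00101110100011
Gen 10 (rule 75): 11001010001111
Gen 11 (rule 182): 00111111010110
Gen 12 (rule 75): 11100001000110
Gen 13 (rule 182): 01010011101001
Gen 14 (rule 75): 10000110100010
Gen 15 (rule 182): 11001001110111
Gen 16 (rule 75): 11010011010101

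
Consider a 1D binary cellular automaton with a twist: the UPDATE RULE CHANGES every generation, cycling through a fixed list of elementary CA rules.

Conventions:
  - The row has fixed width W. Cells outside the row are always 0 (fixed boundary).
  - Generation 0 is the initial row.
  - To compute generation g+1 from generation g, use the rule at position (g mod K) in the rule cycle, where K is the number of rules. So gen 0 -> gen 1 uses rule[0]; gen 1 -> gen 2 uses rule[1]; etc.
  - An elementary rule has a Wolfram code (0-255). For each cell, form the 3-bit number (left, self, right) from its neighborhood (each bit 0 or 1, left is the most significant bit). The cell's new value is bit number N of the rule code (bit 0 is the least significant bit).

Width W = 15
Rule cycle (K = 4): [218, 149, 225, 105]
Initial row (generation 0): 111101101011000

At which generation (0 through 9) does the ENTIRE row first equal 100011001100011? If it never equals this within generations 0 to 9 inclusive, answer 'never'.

Answer: never

Derivation:
Gen 0: 111101101011000
Gen 1 (rule 218): 111101100011100
Gen 2 (rule 149): 011000011001011
Gen 3 (rule 225): 001011001000101
Gen 4 (rule 105): 100111000010010
Gen 5 (rule 218): 011111100101101
Gen 6 (rule 149): 001111010100001
Gen 7 (rule 225): 100111101001100
Gen 8 (rule 105): 000100110001101
Gen 9 (rule 218): 001011111011100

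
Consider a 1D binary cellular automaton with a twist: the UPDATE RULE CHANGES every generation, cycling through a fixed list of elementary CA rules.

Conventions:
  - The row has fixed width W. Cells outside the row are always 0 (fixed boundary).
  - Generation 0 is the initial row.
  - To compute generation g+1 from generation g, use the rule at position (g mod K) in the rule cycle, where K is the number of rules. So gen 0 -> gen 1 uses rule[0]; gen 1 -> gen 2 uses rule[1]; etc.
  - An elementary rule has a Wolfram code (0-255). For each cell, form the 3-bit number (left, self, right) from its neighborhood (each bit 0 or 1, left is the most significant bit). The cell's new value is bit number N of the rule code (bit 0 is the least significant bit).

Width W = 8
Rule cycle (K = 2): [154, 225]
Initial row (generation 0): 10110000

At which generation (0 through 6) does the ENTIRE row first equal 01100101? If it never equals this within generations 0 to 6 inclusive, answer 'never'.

Answer: 5

Derivation:
Gen 0: 10110000
Gen 1 (rule 154): 00101000
Gen 2 (rule 225): 10010011
Gen 3 (rule 154): 01101110
Gen 4 (rule 225): 00110110
Gen 5 (rule 154): 01100101
Gen 6 (rule 225): 00100010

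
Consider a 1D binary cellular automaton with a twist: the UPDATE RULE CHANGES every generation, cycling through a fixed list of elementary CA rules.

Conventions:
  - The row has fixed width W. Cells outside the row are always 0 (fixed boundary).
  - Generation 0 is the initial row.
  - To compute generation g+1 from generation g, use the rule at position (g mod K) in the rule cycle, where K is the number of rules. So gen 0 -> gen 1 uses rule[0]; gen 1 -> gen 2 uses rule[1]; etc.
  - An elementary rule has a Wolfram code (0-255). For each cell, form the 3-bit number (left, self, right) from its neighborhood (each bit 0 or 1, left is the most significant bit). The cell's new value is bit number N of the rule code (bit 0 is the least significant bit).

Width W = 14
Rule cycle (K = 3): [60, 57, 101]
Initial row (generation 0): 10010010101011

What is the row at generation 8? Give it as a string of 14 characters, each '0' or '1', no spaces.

Answer: 10011000010100

Derivation:
Gen 0: 10010010101011
Gen 1 (rule 60): 11011011111110
Gen 2 (rule 57): 10110110000001
Gen 3 (rule 101): 11011010111101
Gen 4 (rule 60): 10110111100011
Gen 5 (rule 57): 01101100011010
Gen 6 (rule 101): 00110101001110
Gen 7 (rule 60): 00101111101001
Gen 8 (rule 57): 10011000010100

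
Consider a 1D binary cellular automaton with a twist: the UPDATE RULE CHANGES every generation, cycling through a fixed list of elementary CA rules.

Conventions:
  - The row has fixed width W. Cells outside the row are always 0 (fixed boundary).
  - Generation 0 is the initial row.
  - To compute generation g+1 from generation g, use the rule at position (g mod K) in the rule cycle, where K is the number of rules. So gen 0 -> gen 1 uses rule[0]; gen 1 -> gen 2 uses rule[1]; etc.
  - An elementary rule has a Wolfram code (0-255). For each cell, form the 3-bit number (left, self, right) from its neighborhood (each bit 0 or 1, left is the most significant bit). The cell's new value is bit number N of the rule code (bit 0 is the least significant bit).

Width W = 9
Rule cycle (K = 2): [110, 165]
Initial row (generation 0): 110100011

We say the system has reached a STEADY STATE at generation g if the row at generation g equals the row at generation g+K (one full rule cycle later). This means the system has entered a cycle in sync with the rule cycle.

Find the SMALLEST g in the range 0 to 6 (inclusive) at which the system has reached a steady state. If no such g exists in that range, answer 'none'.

Answer: none

Derivation:
Gen 0: 110100011
Gen 1 (rule 110): 111100111
Gen 2 (rule 165): 011000010
Gen 3 (rule 110): 111000110
Gen 4 (rule 165): 010010000
Gen 5 (rule 110): 110110000
Gen 6 (rule 165): 001000111
Gen 7 (rule 110): 011001101
Gen 8 (rule 165): 000000011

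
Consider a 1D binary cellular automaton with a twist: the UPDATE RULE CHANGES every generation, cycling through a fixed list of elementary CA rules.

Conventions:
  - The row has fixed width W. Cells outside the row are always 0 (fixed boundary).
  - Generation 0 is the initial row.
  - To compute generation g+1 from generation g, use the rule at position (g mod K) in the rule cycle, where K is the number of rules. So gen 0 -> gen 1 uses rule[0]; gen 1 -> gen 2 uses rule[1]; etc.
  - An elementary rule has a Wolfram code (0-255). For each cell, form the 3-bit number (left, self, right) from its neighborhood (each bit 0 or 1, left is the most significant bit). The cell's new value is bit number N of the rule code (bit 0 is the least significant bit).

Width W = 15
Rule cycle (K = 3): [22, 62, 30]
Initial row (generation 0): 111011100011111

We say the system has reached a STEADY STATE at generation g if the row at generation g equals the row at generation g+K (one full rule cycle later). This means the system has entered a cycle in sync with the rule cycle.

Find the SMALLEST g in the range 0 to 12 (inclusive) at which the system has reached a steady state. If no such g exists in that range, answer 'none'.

Gen 0: 111011100011111
Gen 1 (rule 22): 000000010100000
Gen 2 (rule 62): 000000111110000
Gen 3 (rule 30): 000001100001000
Gen 4 (rule 22): 000010010011100
Gen 5 (rule 62): 000111111110010
Gen 6 (rule 30): 001100000001111
Gen 7 (rule 22): 010010000010000
Gen 8 (rule 62): 111111000111000
Gen 9 (rule 30): 100000101100100
Gen 10 (rule 22): 110001100011110
Gen 11 (rule 62): 101011010110001
Gen 12 (rule 30): 101010010101011
Gen 13 (rule 22): 101011110101000
Gen 14 (rule 62): 111110001111100
Gen 15 (rule 30): 100001011000010

Answer: none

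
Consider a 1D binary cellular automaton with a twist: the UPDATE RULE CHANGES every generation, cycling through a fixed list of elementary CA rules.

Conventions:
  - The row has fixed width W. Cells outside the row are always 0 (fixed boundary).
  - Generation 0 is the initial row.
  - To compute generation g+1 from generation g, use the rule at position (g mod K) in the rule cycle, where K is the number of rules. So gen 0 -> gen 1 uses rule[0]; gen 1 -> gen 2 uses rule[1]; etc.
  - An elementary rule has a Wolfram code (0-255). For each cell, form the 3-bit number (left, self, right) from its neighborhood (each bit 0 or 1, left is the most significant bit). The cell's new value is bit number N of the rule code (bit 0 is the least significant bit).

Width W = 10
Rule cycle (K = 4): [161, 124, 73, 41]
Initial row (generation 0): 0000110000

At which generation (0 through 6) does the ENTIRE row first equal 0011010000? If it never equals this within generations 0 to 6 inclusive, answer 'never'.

Answer: 3

Derivation:
Gen 0: 0000110000
Gen 1 (rule 161): 1110000111
Gen 2 (rule 124): 1011000101
Gen 3 (rule 73): 0011010000
Gen 4 (rule 41): 1010100111
Gen 5 (rule 161): 0101000010
Gen 6 (rule 124): 0111100011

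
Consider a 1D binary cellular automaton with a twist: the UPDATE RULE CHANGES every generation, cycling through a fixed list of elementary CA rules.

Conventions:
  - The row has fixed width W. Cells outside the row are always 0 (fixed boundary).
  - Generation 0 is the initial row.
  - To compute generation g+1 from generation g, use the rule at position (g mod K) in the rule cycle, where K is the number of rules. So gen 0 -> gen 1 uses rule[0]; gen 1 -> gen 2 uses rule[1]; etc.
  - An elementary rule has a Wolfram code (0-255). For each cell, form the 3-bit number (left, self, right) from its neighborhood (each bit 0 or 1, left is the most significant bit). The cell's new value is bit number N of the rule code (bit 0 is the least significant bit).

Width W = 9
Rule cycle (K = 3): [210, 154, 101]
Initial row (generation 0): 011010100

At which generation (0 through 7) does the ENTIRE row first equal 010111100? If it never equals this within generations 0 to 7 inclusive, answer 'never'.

Gen 0: 011010100
Gen 1 (rule 210): 101000010
Gen 2 (rule 154): 000100101
Gen 3 (rule 101): 110100111
Gen 4 (rule 210): 010011011
Gen 5 (rule 154): 101110010
Gen 6 (rule 101): 110010010
Gen 7 (rule 210): 011101101

Answer: never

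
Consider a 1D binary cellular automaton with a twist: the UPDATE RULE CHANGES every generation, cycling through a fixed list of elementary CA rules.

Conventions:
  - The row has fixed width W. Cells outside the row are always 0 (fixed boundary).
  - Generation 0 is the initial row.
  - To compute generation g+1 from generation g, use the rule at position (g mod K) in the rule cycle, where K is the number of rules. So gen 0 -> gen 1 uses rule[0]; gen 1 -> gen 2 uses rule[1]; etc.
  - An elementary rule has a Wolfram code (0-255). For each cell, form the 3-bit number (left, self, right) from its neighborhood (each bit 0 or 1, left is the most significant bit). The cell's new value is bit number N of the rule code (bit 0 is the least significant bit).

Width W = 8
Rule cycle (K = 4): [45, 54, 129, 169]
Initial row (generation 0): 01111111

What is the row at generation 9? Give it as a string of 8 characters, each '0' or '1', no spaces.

Gen 0: 01111111
Gen 1 (rule 45): 01000000
Gen 2 (rule 54): 11100000
Gen 3 (rule 129): 01001111
Gen 4 (rule 169): 00001110
Gen 5 (rule 45): 11101000
Gen 6 (rule 54): 00011100
Gen 7 (rule 129): 11001001
Gen 8 (rule 169): 10000000
Gen 9 (rule 45): 10111111

Answer: 10111111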